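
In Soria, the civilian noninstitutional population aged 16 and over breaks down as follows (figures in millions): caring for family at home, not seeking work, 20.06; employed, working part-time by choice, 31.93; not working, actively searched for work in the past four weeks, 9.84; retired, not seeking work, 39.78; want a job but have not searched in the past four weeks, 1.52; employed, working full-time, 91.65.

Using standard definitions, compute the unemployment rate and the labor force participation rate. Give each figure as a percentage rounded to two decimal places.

Unemployment rate ≈ 7.38%; labor force participation rate ≈ 68.50%.

Employed = 31.93 + 91.65 = 123.58 million.
Unemployed = 9.84 million.
Labor force = 123.58 + 9.84 = 133.42 million.
Not in labor force = 20.06 + 39.78 + 1.52 = 61.36 million (those not working and not actively searching are outside the labor force — including those who want a job but have given up searching).
Civilian working-age population = 133.42 + 61.36 = 194.78 million.
Unemployment rate = 9.84 / 133.42 = 7.38%.
Labor force participation rate = 133.42 / 194.78 = 68.50%.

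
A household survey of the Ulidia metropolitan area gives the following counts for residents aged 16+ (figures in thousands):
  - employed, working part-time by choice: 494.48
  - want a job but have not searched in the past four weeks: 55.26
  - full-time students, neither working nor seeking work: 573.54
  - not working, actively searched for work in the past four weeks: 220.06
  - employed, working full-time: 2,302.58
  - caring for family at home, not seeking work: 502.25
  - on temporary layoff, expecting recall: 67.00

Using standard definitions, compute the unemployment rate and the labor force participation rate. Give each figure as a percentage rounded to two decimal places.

Employed = 494.48 + 2,302.58 = 2,797.06 thousand.
Unemployed = 220.06 + 67.00 = 287.06 thousand (jobless and actively searching, or on temporary layoff).
Labor force = 2,797.06 + 287.06 = 3,084.12 thousand.
Not in labor force = 55.26 + 573.54 + 502.25 = 1,131.05 thousand (those not working and not actively searching are outside the labor force — including those who want a job but have given up searching).
Civilian working-age population = 3,084.12 + 1,131.05 = 4,215.17 thousand.
Unemployment rate = 287.06 / 3,084.12 = 9.31%.
Labor force participation rate = 3,084.12 / 4,215.17 = 73.17%.

Unemployment rate ≈ 9.31%; labor force participation rate ≈ 73.17%.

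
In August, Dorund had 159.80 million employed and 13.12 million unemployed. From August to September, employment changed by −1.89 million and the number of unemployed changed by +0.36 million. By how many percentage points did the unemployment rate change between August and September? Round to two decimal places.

August: labor force = 159.80 + 13.12 = 172.92; u = 13.12/172.92 = 7.59%.
September: labor force = 157.91 + 13.48 = 171.39; u = 13.48/171.39 = 7.87%.
Change = 7.87% − 7.59% = +0.28 pp.

The unemployment rate changed by +0.28 percentage points.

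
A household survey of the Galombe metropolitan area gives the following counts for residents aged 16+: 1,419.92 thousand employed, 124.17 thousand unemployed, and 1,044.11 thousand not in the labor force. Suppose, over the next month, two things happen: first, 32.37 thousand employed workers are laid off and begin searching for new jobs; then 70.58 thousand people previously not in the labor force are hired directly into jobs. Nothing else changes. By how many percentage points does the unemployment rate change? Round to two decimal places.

Initially, labor force = 1,419.92 + 124.17 = 1,544.09 thousand, so u = 124.17/1,544.09 = 8.04%.
After the first change, employed falls and unemployed rises by 32.37; labor force unchanged → E = 1,387.55, U = 156.54, labor force = 1,544.09 thousand.
After the second change, employed and labor force both rise by 70.58; unemployed unchanged → E = 1,458.13, U = 156.54, labor force = 1,614.67 thousand.
New unemployment rate = 156.54 / 1,614.67 = 9.69%.
Change = 9.69% − 8.04% = +1.65 percentage points.

The unemployment rate changes by +1.65 percentage points.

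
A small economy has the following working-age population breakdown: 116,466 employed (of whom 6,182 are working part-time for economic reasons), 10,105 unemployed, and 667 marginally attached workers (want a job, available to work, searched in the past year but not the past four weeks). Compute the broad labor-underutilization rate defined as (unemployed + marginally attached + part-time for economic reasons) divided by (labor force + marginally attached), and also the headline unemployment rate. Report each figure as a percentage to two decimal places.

Labor force = 116,466 + 10,105 = 126,571.
Numerator = 10,105 + 667 + 6,182 = 16,954.
Denominator = 126,571 + 667 = 127,238.
Broad rate = 16,954 / 127,238 = 13.32%.
Headline unemployment rate = 10,105 / 126,571 = 7.98%.

Broad underutilization rate ≈ 13.32%; headline unemployment rate ≈ 7.98%.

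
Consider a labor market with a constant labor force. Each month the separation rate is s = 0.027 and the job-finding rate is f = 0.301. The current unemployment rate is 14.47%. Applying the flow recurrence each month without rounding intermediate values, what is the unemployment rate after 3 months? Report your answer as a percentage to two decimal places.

With a fixed labor force, u_{t+1} = u_t + s·(1−u_t) − f·u_t = u_t·(1−s−f) + s.
Here 1−s−f = 0.672 and s = 0.027.
u_1 = 0.144700 × 0.672 + 0.027 = 0.124238.
u_2 = 0.124238 × 0.672 + 0.027 = 0.110488.
u_3 = 0.110488 × 0.672 + 0.027 = 0.101248.

Unemployment rate after three months ≈ 10.12%.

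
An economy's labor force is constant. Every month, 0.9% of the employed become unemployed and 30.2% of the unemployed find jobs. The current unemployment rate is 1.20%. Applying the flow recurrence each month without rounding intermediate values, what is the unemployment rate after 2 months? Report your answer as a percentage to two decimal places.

With a fixed labor force, u_{t+1} = u_t + s·(1−u_t) − f·u_t = u_t·(1−s−f) + s.
Here 1−s−f = 0.689 and s = 0.009.
u_1 = 0.012000 × 0.689 + 0.009 = 0.017268.
u_2 = 0.017268 × 0.689 + 0.009 = 0.020898.

Unemployment rate after two months ≈ 2.09%.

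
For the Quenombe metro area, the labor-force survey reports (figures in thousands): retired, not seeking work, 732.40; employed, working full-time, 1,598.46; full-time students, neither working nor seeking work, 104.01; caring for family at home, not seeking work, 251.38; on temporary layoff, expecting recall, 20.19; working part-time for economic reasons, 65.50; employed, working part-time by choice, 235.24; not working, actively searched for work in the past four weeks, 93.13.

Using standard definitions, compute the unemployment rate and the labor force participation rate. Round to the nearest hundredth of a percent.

Unemployment rate ≈ 5.63%; labor force participation rate ≈ 64.91%.

Employed = 1,598.46 + 65.50 + 235.24 = 1,899.20 thousand (anyone who worked, including part-time for economic reasons, counts as employed).
Unemployed = 20.19 + 93.13 = 113.32 thousand (jobless and actively searching, or on temporary layoff).
Labor force = 1,899.20 + 113.32 = 2,012.52 thousand.
Not in labor force = 732.40 + 104.01 + 251.38 = 1,087.79 thousand (those not working and not actively searching are outside the labor force).
Civilian working-age population = 2,012.52 + 1,087.79 = 3,100.31 thousand.
Unemployment rate = 113.32 / 2,012.52 = 5.63%.
Labor force participation rate = 2,012.52 / 3,100.31 = 64.91%.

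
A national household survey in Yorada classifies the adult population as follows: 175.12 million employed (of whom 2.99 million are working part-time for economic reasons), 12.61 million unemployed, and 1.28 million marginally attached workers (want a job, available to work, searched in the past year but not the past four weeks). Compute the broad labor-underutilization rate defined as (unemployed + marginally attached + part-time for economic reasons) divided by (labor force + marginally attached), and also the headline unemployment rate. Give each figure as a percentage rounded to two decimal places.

Labor force = 175.12 + 12.61 = 187.73 million.
Numerator = 12.61 + 1.28 + 2.99 = 16.88 million.
Denominator = 187.73 + 1.28 = 189.01 million.
Broad rate = 16.88 / 189.01 = 8.93%.
Headline unemployment rate = 12.61 / 187.73 = 6.72%.

Broad underutilization rate ≈ 8.93%; headline unemployment rate ≈ 6.72%.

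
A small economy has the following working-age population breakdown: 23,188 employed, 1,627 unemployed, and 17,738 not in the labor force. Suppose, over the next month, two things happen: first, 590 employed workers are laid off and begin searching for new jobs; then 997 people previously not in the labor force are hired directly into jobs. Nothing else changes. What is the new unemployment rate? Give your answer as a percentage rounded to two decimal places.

Initially, labor force = 23,188 + 1,627 = 24,815, so u = 1,627/24,815 = 6.56%.
After the first change, employed falls and unemployed rises by 590; labor force unchanged → E = 22,598, U = 2,217, labor force = 24,815.
After the second change, employed and labor force both rise by 997; unemployed unchanged → E = 23,595, U = 2,217, labor force = 25,812.
New unemployment rate = 2,217 / 25,812 = 8.59%.

New unemployment rate ≈ 8.59%.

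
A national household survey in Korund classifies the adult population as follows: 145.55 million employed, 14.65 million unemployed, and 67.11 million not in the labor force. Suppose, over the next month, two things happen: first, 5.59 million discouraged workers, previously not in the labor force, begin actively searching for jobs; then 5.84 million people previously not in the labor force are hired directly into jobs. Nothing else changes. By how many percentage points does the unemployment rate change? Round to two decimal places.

The unemployment rate changes by +2.65 percentage points.

Initially, labor force = 145.55 + 14.65 = 160.20 million, so u = 14.65/160.20 = 9.14%.
After the first change, unemployed and labor force both rise by 5.59 → E = 145.55, U = 20.24, labor force = 165.79 million.
After the second change, employed and labor force both rise by 5.84; unemployed unchanged → E = 151.39, U = 20.24, labor force = 171.63 million.
New unemployment rate = 20.24 / 171.63 = 11.79%.
Change = 11.79% − 9.14% = +2.65 percentage points.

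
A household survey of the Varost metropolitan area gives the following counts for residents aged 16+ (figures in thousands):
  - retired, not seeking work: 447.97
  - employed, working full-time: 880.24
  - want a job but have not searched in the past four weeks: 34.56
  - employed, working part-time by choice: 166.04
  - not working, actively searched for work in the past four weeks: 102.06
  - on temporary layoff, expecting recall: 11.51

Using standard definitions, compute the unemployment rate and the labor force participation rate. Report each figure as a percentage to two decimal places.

Unemployment rate ≈ 9.79%; labor force participation rate ≈ 70.62%.

Employed = 880.24 + 166.04 = 1,046.28 thousand.
Unemployed = 102.06 + 11.51 = 113.57 thousand (jobless and actively searching, or on temporary layoff).
Labor force = 1,046.28 + 113.57 = 1,159.85 thousand.
Not in labor force = 447.97 + 34.56 = 482.53 thousand (those not working and not actively searching are outside the labor force — including those who want a job but have given up searching).
Civilian working-age population = 1,159.85 + 482.53 = 1,642.38 thousand.
Unemployment rate = 113.57 / 1,159.85 = 9.79%.
Labor force participation rate = 1,159.85 / 1,642.38 = 70.62%.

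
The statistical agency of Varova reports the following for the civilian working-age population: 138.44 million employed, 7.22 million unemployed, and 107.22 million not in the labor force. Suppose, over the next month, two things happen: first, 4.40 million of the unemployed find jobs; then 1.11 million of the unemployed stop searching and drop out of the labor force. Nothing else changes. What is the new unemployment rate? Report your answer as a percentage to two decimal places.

New unemployment rate ≈ 1.18%.

Initially, labor force = 138.44 + 7.22 = 145.66 million, so u = 7.22/145.66 = 4.96%.
After the first change, unemployed falls and employed rises by 4.40; labor force unchanged → E = 142.84, U = 2.82, labor force = 145.66 million.
After the second change, unemployed and labor force both fall by 1.11 → E = 142.84, U = 1.71, labor force = 144.55 million.
New unemployment rate = 1.71 / 144.55 = 1.18%.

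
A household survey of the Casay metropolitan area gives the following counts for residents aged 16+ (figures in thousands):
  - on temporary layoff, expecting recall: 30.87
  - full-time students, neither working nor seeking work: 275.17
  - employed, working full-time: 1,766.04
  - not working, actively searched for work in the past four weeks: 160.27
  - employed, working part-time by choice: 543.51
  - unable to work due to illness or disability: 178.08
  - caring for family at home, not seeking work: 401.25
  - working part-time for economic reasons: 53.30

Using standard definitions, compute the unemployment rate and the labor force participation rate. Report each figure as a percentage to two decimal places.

Employed = 1,766.04 + 543.51 + 53.30 = 2,362.85 thousand (anyone who worked, including part-time for economic reasons, counts as employed).
Unemployed = 30.87 + 160.27 = 191.14 thousand (jobless and actively searching, or on temporary layoff).
Labor force = 2,362.85 + 191.14 = 2,553.99 thousand.
Not in labor force = 275.17 + 178.08 + 401.25 = 854.50 thousand (those not working and not actively searching are outside the labor force).
Civilian working-age population = 2,553.99 + 854.50 = 3,408.49 thousand.
Unemployment rate = 191.14 / 2,553.99 = 7.48%.
Labor force participation rate = 2,553.99 / 3,408.49 = 74.93%.

Unemployment rate ≈ 7.48%; labor force participation rate ≈ 74.93%.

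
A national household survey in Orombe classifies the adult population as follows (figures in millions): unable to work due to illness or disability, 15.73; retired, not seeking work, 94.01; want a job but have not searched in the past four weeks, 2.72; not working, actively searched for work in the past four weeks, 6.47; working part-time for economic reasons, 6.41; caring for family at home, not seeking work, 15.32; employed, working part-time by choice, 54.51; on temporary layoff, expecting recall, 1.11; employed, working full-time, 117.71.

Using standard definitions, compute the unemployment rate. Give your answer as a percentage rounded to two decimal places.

Unemployment rate ≈ 4.07%.

Employed = 6.41 + 54.51 + 117.71 = 178.63 million (anyone who worked, including part-time for economic reasons, counts as employed).
Unemployed = 6.47 + 1.11 = 7.58 million (jobless and actively searching, or on temporary layoff).
Labor force = 178.63 + 7.58 = 186.21 million.
Unemployment rate = 7.58 / 186.21 = 4.07%.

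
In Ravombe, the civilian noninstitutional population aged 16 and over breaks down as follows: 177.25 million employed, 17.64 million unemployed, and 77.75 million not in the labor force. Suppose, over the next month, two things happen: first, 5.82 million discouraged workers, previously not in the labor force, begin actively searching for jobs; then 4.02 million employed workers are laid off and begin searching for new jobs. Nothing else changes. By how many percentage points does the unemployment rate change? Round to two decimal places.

The unemployment rate changes by +4.64 percentage points.

Initially, labor force = 177.25 + 17.64 = 194.89 million, so u = 17.64/194.89 = 9.05%.
After the first change, unemployed and labor force both rise by 5.82 → E = 177.25, U = 23.46, labor force = 200.71 million.
After the second change, employed falls and unemployed rises by 4.02; labor force unchanged → E = 173.23, U = 27.48, labor force = 200.71 million.
New unemployment rate = 27.48 / 200.71 = 13.69%.
Change = 13.69% − 9.05% = +4.64 percentage points.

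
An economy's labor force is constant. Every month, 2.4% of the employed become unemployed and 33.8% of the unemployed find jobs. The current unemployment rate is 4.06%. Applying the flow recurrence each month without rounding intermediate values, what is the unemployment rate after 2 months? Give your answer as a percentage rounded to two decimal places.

Unemployment rate after two months ≈ 5.58%.

With a fixed labor force, u_{t+1} = u_t + s·(1−u_t) − f·u_t = u_t·(1−s−f) + s.
Here 1−s−f = 0.638 and s = 0.024.
u_1 = 0.040600 × 0.638 + 0.024 = 0.049903.
u_2 = 0.049903 × 0.638 + 0.024 = 0.055838.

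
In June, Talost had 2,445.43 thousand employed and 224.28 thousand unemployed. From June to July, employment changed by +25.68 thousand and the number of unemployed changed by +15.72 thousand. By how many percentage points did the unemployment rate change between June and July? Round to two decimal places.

June: labor force = 2,445.43 + 224.28 = 2,669.71; u = 224.28/2,669.71 = 8.40%.
July: labor force = 2,471.11 + 240.00 = 2,711.11; u = 240.00/2,711.11 = 8.85%.
Change = 8.85% − 8.40% = +0.45 pp.

The unemployment rate changed by +0.45 percentage points.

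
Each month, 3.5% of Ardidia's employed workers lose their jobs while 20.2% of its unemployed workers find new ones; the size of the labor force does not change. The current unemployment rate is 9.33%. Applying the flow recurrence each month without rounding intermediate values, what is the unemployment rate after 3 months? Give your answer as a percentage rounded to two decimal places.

Unemployment rate after three months ≈ 12.35%.

With a fixed labor force, u_{t+1} = u_t + s·(1−u_t) − f·u_t = u_t·(1−s−f) + s.
Here 1−s−f = 0.763 and s = 0.035.
u_1 = 0.093300 × 0.763 + 0.035 = 0.106188.
u_2 = 0.106188 × 0.763 + 0.035 = 0.116021.
u_3 = 0.116021 × 0.763 + 0.035 = 0.123524.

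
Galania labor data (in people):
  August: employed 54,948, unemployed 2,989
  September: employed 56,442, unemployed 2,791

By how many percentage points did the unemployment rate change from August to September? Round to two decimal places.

August: labor force = 54,948 + 2,989 = 57,937; u = 2,989/57,937 = 5.16%.
September: labor force = 56,442 + 2,791 = 59,233; u = 2,791/59,233 = 4.71%.
Change = 4.71% − 5.16% = −0.45 pp.

The unemployment rate changed by −0.45 percentage points.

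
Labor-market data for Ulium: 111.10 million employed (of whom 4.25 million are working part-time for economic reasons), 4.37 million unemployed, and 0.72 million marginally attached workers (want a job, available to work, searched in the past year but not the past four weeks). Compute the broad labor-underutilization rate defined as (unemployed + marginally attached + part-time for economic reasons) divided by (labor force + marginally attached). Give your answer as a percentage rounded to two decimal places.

Broad underutilization rate ≈ 8.04%.

Labor force = 111.10 + 4.37 = 115.47 million.
Numerator = 4.37 + 0.72 + 4.25 = 9.34 million.
Denominator = 115.47 + 0.72 = 116.19 million.
Broad rate = 9.34 / 116.19 = 8.04%.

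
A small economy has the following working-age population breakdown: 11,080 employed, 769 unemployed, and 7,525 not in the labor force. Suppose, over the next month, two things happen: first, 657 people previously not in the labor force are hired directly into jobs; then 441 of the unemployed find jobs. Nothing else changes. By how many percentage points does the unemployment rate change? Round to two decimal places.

The unemployment rate changes by −3.87 percentage points.

Initially, labor force = 11,080 + 769 = 11,849, so u = 769/11,849 = 6.49%.
After the first change, employed and labor force both rise by 657; unemployed unchanged → E = 11,737, U = 769, labor force = 12,506.
After the second change, unemployed falls and employed rises by 441; labor force unchanged → E = 12,178, U = 328, labor force = 12,506.
New unemployment rate = 328 / 12,506 = 2.62%.
Change = 2.62% − 6.49% = −3.87 percentage points.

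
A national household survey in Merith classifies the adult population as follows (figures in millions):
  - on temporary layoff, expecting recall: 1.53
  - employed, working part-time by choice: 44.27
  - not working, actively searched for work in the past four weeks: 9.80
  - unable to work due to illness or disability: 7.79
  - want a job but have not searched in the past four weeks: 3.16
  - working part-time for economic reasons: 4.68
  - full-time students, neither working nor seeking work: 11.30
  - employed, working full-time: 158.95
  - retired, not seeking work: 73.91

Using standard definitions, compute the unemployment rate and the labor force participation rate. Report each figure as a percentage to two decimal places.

Unemployment rate ≈ 5.17%; labor force participation rate ≈ 69.51%.

Employed = 44.27 + 4.68 + 158.95 = 207.90 million (anyone who worked, including part-time for economic reasons, counts as employed).
Unemployed = 1.53 + 9.80 = 11.33 million (jobless and actively searching, or on temporary layoff).
Labor force = 207.90 + 11.33 = 219.23 million.
Not in labor force = 7.79 + 3.16 + 11.30 + 73.91 = 96.16 million (those not working and not actively searching are outside the labor force — including those who want a job but have given up searching).
Civilian working-age population = 219.23 + 96.16 = 315.39 million.
Unemployment rate = 11.33 / 219.23 = 5.17%.
Labor force participation rate = 219.23 / 315.39 = 69.51%.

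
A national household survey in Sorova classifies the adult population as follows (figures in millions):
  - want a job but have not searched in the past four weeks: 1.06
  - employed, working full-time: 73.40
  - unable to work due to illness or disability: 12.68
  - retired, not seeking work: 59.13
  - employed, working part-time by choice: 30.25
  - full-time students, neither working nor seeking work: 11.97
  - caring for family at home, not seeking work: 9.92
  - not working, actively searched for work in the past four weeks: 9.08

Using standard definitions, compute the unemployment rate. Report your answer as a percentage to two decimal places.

Unemployment rate ≈ 8.05%.

Employed = 73.40 + 30.25 = 103.65 million.
Unemployed = 9.08 million.
Labor force = 103.65 + 9.08 = 112.73 million.
Unemployment rate = 9.08 / 112.73 = 8.05%.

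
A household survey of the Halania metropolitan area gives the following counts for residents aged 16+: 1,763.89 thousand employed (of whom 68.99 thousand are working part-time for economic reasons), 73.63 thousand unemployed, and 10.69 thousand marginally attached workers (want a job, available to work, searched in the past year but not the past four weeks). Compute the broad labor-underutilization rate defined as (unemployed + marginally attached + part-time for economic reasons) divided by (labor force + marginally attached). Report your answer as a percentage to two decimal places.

Labor force = 1,763.89 + 73.63 = 1,837.52 thousand.
Numerator = 73.63 + 10.69 + 68.99 = 153.31 thousand.
Denominator = 1,837.52 + 10.69 = 1,848.21 thousand.
Broad rate = 153.31 / 1,848.21 = 8.30%.

Broad underutilization rate ≈ 8.30%.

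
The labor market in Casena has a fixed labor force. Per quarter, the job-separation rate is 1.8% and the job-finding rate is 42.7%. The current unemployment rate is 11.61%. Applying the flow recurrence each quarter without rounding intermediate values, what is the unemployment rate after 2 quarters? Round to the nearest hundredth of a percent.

Unemployment rate after two quarters ≈ 6.38%.

With a fixed labor force, u_{t+1} = u_t + s·(1−u_t) − f·u_t = u_t·(1−s−f) + s.
Here 1−s−f = 0.555 and s = 0.018.
u_1 = 0.116100 × 0.555 + 0.018 = 0.082436.
u_2 = 0.082436 × 0.555 + 0.018 = 0.063752.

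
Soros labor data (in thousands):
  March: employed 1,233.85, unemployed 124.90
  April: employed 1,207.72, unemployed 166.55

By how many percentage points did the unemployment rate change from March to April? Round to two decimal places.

The unemployment rate changed by +2.93 percentage points.

March: labor force = 1,233.85 + 124.90 = 1,358.75; u = 124.90/1,358.75 = 9.19%.
April: labor force = 1,207.72 + 166.55 = 1,374.27; u = 166.55/1,374.27 = 12.12%.
Change = 12.12% − 9.19% = +2.93 pp.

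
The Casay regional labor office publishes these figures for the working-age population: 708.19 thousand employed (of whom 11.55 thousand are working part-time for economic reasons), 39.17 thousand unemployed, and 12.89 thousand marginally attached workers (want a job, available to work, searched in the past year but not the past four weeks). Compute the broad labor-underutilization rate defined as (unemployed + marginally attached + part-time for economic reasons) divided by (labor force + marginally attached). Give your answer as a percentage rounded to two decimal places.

Broad underutilization rate ≈ 8.37%.

Labor force = 708.19 + 39.17 = 747.36 thousand.
Numerator = 39.17 + 12.89 + 11.55 = 63.61 thousand.
Denominator = 747.36 + 12.89 = 760.25 thousand.
Broad rate = 63.61 / 760.25 = 8.37%.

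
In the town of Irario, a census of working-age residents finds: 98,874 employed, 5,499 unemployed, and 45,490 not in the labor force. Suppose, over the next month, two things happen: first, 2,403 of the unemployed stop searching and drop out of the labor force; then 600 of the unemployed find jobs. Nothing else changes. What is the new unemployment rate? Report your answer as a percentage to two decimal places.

New unemployment rate ≈ 2.45%.

Initially, labor force = 98,874 + 5,499 = 104,373, so u = 5,499/104,373 = 5.27%.
After the first change, unemployed and labor force both fall by 2,403 → E = 98,874, U = 3,096, labor force = 101,970.
After the second change, unemployed falls and employed rises by 600; labor force unchanged → E = 99,474, U = 2,496, labor force = 101,970.
New unemployment rate = 2,496 / 101,970 = 2.45%.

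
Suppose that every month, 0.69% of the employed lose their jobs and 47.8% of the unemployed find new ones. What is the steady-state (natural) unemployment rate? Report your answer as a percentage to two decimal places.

Steady-state unemployment rate ≈ 1.42%.

At steady state the flows balance: s·E = f·U, so U/(E+U) = s/(s+f).
u* = 0.69 / (0.69 + 47.8) = 0.69 / 48.49 = 1.42%.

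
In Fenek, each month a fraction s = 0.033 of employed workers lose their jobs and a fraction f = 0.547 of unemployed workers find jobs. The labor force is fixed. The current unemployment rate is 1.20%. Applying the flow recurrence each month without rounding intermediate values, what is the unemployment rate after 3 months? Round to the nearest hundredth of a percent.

With a fixed labor force, u_{t+1} = u_t + s·(1−u_t) − f·u_t = u_t·(1−s−f) + s.
Here 1−s−f = 0.420 and s = 0.033.
u_1 = 0.012000 × 0.420 + 0.033 = 0.038040.
u_2 = 0.038040 × 0.420 + 0.033 = 0.048977.
u_3 = 0.048977 × 0.420 + 0.033 = 0.053570.

Unemployment rate after three months ≈ 5.36%.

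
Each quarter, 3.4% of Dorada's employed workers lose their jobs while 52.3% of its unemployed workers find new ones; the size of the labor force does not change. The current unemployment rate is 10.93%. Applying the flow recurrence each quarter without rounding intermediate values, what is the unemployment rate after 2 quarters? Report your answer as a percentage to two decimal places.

Unemployment rate after two quarters ≈ 7.05%.

With a fixed labor force, u_{t+1} = u_t + s·(1−u_t) − f·u_t = u_t·(1−s−f) + s.
Here 1−s−f = 0.443 and s = 0.034.
u_1 = 0.109300 × 0.443 + 0.034 = 0.082420.
u_2 = 0.082420 × 0.443 + 0.034 = 0.070512.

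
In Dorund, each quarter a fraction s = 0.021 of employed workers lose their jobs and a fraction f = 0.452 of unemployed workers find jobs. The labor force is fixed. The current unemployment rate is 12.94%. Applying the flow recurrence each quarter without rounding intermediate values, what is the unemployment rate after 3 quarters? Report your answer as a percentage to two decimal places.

Unemployment rate after three quarters ≈ 5.68%.

With a fixed labor force, u_{t+1} = u_t + s·(1−u_t) − f·u_t = u_t·(1−s−f) + s.
Here 1−s−f = 0.527 and s = 0.021.
u_1 = 0.129400 × 0.527 + 0.021 = 0.089194.
u_2 = 0.089194 × 0.527 + 0.021 = 0.068005.
u_3 = 0.068005 × 0.527 + 0.021 = 0.056839.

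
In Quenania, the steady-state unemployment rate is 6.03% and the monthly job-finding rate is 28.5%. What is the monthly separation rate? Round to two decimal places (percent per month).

Separation rate ≈ 1.83% per month.

From u* = s/(s+f): s = u·f/(1−u).
s = 0.0603 × 28.5 / (1 − 0.0603) = 1.7186 / 0.9397 ≈ 1.83% per month.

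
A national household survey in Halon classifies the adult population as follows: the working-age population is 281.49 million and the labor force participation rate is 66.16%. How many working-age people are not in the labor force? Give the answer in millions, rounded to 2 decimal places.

About 95.26 million are not in the labor force.

Share not in the labor force = 1 − 0.6616 = 0.3384.
Not in labor force = 0.3384 × 281.49 ≈ 95.26 million.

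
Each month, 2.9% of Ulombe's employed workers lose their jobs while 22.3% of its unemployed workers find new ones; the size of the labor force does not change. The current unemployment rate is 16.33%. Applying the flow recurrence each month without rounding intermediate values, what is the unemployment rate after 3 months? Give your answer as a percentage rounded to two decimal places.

Unemployment rate after three months ≈ 13.53%.

With a fixed labor force, u_{t+1} = u_t + s·(1−u_t) − f·u_t = u_t·(1−s−f) + s.
Here 1−s−f = 0.748 and s = 0.029.
u_1 = 0.163300 × 0.748 + 0.029 = 0.151148.
u_2 = 0.151148 × 0.748 + 0.029 = 0.142059.
u_3 = 0.142059 × 0.748 + 0.029 = 0.135260.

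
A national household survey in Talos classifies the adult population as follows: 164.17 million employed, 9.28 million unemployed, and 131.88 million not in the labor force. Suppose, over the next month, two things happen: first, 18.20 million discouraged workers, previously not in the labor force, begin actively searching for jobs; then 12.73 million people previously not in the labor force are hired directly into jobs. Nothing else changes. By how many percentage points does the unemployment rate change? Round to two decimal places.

The unemployment rate changes by +8.10 percentage points.

Initially, labor force = 164.17 + 9.28 = 173.45 million, so u = 9.28/173.45 = 5.35%.
After the first change, unemployed and labor force both rise by 18.20 → E = 164.17, U = 27.48, labor force = 191.65 million.
After the second change, employed and labor force both rise by 12.73; unemployed unchanged → E = 176.90, U = 27.48, labor force = 204.38 million.
New unemployment rate = 27.48 / 204.38 = 13.45%.
Change = 13.45% − 5.35% = +8.10 percentage points.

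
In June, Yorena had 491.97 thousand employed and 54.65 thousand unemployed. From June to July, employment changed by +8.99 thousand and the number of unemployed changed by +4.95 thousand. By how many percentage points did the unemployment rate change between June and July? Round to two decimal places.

The unemployment rate changed by +0.63 percentage points.

June: labor force = 491.97 + 54.65 = 546.62; u = 54.65/546.62 = 10.00%.
July: labor force = 500.96 + 59.60 = 560.56; u = 59.60/560.56 = 10.63%.
Change = 10.63% − 10.00% = +0.63 pp.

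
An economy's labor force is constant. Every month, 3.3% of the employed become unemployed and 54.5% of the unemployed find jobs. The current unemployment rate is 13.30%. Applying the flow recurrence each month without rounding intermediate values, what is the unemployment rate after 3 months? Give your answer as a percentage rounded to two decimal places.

Unemployment rate after three months ≈ 6.28%.

With a fixed labor force, u_{t+1} = u_t + s·(1−u_t) − f·u_t = u_t·(1−s−f) + s.
Here 1−s−f = 0.422 and s = 0.033.
u_1 = 0.133000 × 0.422 + 0.033 = 0.089126.
u_2 = 0.089126 × 0.422 + 0.033 = 0.070611.
u_3 = 0.070611 × 0.422 + 0.033 = 0.062798.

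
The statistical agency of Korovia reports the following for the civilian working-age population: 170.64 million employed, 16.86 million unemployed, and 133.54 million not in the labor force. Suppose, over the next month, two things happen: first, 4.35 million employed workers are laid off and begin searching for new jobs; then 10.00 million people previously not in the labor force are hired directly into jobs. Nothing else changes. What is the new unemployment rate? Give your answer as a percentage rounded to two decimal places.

Initially, labor force = 170.64 + 16.86 = 187.50 million, so u = 16.86/187.50 = 8.99%.
After the first change, employed falls and unemployed rises by 4.35; labor force unchanged → E = 166.29, U = 21.21, labor force = 187.50 million.
After the second change, employed and labor force both rise by 10.00; unemployed unchanged → E = 176.29, U = 21.21, labor force = 197.50 million.
New unemployment rate = 21.21 / 197.50 = 10.74%.

New unemployment rate ≈ 10.74%.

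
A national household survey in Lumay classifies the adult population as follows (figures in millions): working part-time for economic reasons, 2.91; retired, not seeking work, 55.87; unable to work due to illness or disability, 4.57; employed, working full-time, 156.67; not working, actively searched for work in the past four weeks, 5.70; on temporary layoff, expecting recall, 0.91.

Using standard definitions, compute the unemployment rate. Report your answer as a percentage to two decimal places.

Unemployment rate ≈ 3.98%.

Employed = 2.91 + 156.67 = 159.58 million (anyone who worked, including part-time for economic reasons, counts as employed).
Unemployed = 5.70 + 0.91 = 6.61 million (jobless and actively searching, or on temporary layoff).
Labor force = 159.58 + 6.61 = 166.19 million.
Unemployment rate = 6.61 / 166.19 = 3.98%.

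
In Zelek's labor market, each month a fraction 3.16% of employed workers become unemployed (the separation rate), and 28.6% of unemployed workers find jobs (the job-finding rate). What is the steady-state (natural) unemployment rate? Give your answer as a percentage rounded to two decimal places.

At steady state the flows balance: s·E = f·U, so U/(E+U) = s/(s+f).
u* = 3.16 / (3.16 + 28.6) = 3.16 / 31.76 = 9.95%.

Steady-state unemployment rate ≈ 9.95%.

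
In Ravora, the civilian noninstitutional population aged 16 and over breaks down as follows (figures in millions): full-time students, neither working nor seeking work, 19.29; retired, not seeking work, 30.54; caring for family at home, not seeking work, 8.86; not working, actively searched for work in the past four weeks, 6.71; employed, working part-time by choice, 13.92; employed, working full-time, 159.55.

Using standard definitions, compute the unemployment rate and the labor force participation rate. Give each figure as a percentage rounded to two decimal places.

Employed = 13.92 + 159.55 = 173.47 million.
Unemployed = 6.71 million.
Labor force = 173.47 + 6.71 = 180.18 million.
Not in labor force = 19.29 + 30.54 + 8.86 = 58.69 million (those not working and not actively searching are outside the labor force).
Civilian working-age population = 180.18 + 58.69 = 238.87 million.
Unemployment rate = 6.71 / 180.18 = 3.72%.
Labor force participation rate = 180.18 / 238.87 = 75.43%.

Unemployment rate ≈ 3.72%; labor force participation rate ≈ 75.43%.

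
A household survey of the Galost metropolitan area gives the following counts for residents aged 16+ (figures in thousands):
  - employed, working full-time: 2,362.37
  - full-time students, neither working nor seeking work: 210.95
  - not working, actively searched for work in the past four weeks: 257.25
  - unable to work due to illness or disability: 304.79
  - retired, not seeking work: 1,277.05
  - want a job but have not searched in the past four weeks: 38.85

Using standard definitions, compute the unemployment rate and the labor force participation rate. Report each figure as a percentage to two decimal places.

Unemployment rate ≈ 9.82%; labor force participation rate ≈ 58.85%.

Employed = 2,362.37 thousand.
Unemployed = 257.25 thousand.
Labor force = 2,362.37 + 257.25 = 2,619.62 thousand.
Not in labor force = 210.95 + 304.79 + 1,277.05 + 38.85 = 1,831.64 thousand (those not working and not actively searching are outside the labor force — including those who want a job but have given up searching).
Civilian working-age population = 2,619.62 + 1,831.64 = 4,451.26 thousand.
Unemployment rate = 257.25 / 2,619.62 = 9.82%.
Labor force participation rate = 2,619.62 / 4,451.26 = 58.85%.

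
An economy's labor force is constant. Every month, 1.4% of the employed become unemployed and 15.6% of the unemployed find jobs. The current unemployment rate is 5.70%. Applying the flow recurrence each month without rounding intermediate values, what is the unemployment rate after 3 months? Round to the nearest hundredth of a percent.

Unemployment rate after three months ≈ 6.79%.

With a fixed labor force, u_{t+1} = u_t + s·(1−u_t) − f·u_t = u_t·(1−s−f) + s.
Here 1−s−f = 0.830 and s = 0.014.
u_1 = 0.057000 × 0.830 + 0.014 = 0.061310.
u_2 = 0.061310 × 0.830 + 0.014 = 0.064887.
u_3 = 0.064887 × 0.830 + 0.014 = 0.067856.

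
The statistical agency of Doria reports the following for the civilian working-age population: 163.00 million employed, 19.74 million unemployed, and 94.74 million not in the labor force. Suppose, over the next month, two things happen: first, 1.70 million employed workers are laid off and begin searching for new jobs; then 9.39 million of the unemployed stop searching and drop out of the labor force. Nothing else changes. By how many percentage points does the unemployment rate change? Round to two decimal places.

Initially, labor force = 163.00 + 19.74 = 182.74 million, so u = 19.74/182.74 = 10.80%.
After the first change, employed falls and unemployed rises by 1.70; labor force unchanged → E = 161.30, U = 21.44, labor force = 182.74 million.
After the second change, unemployed and labor force both fall by 9.39 → E = 161.30, U = 12.05, labor force = 173.35 million.
New unemployment rate = 12.05 / 173.35 = 6.95%.
Change = 6.95% − 10.80% = −3.85 percentage points.

The unemployment rate changes by −3.85 percentage points.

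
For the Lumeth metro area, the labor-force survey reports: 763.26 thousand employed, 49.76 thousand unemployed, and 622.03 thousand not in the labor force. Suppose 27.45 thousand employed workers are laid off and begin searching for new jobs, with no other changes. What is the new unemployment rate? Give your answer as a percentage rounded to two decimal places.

New unemployment rate ≈ 9.50%.

Initially, labor force = 763.26 + 49.76 = 813.02 thousand, so u = 49.76/813.02 = 6.12%.
After the change, employed falls and unemployed rises by 27.45; labor force unchanged → E = 735.81, U = 77.21, labor force = 813.02 thousand.
New unemployment rate = 77.21 / 813.02 = 9.50%.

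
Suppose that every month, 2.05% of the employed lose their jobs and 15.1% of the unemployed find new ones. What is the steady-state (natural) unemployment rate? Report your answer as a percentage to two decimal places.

Steady-state unemployment rate ≈ 11.95%.

At steady state the flows balance: s·E = f·U, so U/(E+U) = s/(s+f).
u* = 2.05 / (2.05 + 15.1) = 2.05 / 17.15 = 11.95%.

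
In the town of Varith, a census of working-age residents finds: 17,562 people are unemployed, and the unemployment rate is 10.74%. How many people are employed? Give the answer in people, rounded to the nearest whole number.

About 145,958 are employed.

Labor force = U / u = 17,562 / 0.1074 ≈ 163,520.
Employed = labor force − unemployed = 163,520 − 17,562 = 145,958.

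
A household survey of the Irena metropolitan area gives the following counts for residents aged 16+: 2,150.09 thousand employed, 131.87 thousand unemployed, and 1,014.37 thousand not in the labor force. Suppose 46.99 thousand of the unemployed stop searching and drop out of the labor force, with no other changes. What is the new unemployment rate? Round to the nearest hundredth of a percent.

Initially, labor force = 2,150.09 + 131.87 = 2,281.96 thousand, so u = 131.87/2,281.96 = 5.78%.
After the change, unemployed and labor force both fall by 46.99 → E = 2,150.09, U = 84.88, labor force = 2,234.97 thousand.
New unemployment rate = 84.88 / 2,234.97 = 3.80%.

New unemployment rate ≈ 3.80%.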